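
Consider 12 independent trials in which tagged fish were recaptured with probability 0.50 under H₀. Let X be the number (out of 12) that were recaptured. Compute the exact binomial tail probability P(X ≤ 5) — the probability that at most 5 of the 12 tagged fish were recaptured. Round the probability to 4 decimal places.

P = 0.3872

X ~ Binomial(n=12, p=0.50).
P(X ≤ 5) = Σ_{j=0}^{5} C(12,j)·0.50^j·0.50^{12−j}.
= 0.000244 + 0.002930 + 0.016113 + 0.053711 + 0.120850 + 0.193359 = 0.3872.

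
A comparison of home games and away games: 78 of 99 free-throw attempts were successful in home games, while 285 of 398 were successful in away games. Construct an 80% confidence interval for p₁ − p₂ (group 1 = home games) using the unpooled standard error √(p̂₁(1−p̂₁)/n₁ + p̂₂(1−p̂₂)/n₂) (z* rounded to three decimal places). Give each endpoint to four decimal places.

(0.0117, 0.1319)

p̂₁ = 0.78788, p̂₂ = 0.71608, so the observed difference is 0.07180.
Unpooled SE = √(p̂₁(1−p̂₁)/n₁ + p̂₂(1−p̂₂)/n₂) = √(0.001688139 + 0.000510827) = 0.046893.
For 80% confidence, z* = 1.282. Margin of error = 0.06012.
So the interval runs from 0.0117 to 0.1319.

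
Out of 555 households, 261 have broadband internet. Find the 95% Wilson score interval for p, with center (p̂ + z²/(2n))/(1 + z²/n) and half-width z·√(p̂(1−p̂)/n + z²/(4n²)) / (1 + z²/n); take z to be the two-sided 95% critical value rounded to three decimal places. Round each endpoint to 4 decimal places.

(0.4291, 0.5119)

p̂ = 261/555 = 0.47027; z = 1.960, so z² = 3.841600.
Denominator 1 + z²/n = 1 + 3.841600/555 = 1.006922.
Center = (0.47027 + 0.003461)/1.006922 = 0.47047.
Radicand: p̂(1−p̂)/n + z²/(4n²) = 0.000448858 + 0.000003118 = 0.000451976.
Half-width = 1.960·√0.000451976/1.006922 = 0.04138.
Interval: 0.47047 ± 0.04138 → (0.4291, 0.5119).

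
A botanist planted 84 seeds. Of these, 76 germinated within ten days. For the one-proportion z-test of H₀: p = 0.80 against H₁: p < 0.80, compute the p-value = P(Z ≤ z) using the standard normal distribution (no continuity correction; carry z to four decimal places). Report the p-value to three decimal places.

p-value = 0.992

With x = 76 successes in n = 84, p̂ = 0.90476.
Null standard error: √(0.80·0.20/84) = √0.001904762 = 0.043644.
Test statistic (full precision, shown to 4 dp): z = (76/84 − 0.80)/SE₀ ≈ 2.4004.
p-value = P(Z ≤ z) with z = 2.4004 → 0.992.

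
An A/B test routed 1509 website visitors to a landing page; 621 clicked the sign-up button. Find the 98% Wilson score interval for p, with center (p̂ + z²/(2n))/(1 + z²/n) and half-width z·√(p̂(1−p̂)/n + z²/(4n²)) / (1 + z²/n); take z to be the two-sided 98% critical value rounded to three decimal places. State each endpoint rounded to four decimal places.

(0.3824, 0.4413)

Here p̂ = 621/1509 = 0.41153 and z = 2.326 (z² = 5.410276).
Denominator 1 + z²/n = 1 + 5.410276/1509 = 1.003585.
Adjusted center: (0.41153 + z²/(2n))/1.003585 = 0.41185.
Radicand: p̂(1−p̂)/n + z²/(4n²) = 0.000160486 + 0.000000594 = 0.000161080.
Half-width = z·√(radicand)/denom = 2.326·0.012692/1.003585 = 0.02942.
CI: 0.41185 ± 0.02942 = (0.3824, 0.4413).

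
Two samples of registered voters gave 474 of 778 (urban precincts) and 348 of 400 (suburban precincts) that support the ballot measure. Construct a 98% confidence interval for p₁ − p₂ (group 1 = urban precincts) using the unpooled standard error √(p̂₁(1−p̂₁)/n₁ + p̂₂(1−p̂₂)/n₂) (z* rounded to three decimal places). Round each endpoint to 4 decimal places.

p̂₁ = 474/778 = 0.60925, p̂₂ = 348/400 = 0.87000; p̂₁ − p̂₂ = -0.26075.
SE = √(0.000305994 + 0.000282750) = √0.000588744 = 0.024264.
For 98% confidence, z* = 2.326. Margin = 2.326·0.024264 = 0.05644.
CI: -0.26075 ± 0.05644 = (-0.3172, -0.2043).

(-0.3172, -0.2043)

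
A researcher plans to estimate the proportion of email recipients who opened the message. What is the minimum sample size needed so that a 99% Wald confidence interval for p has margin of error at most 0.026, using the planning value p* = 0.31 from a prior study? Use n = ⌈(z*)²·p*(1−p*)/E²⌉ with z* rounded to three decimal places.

n = 2100

z* = 2.576 at the 99% level.
p*(1−p*) = 0.2139.
Required n before rounding: 6.635776 × 0.2139 / 0.026² = 2099.693.
⌈2099.693⌉ = 2100.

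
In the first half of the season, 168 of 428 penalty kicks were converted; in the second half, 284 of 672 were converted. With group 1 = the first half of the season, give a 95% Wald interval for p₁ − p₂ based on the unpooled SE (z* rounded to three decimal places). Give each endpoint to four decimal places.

p̂₁ = 0.39252, p̂₂ = 0.42262, so the observed difference is -0.03010.
Unpooled SE = √(p̂₁(1−p̂₁)/n₁ + p̂₂(1−p̂₂)/n₂) = √(0.000557123 + 0.000363113) = 0.030335.
z* = 1.960 at the 95% level. Margin = 1.960·0.030335 = 0.05946.
CI: -0.03010 ± 0.05946 = (-0.0896, 0.0294).

(-0.0896, 0.0294)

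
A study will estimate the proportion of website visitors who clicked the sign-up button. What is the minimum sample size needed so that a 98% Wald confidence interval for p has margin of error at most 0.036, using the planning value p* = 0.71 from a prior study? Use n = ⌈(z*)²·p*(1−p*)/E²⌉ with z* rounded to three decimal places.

n = 860

The 98% critical value is z* = 2.326.
p*(1−p*) = 0.71·0.29 = 0.2059.
(z*)²·p*(1−p*)/E² = 5.410276·0.2059/0.001296 = 859.549.
⌈859.549⌉ = 860.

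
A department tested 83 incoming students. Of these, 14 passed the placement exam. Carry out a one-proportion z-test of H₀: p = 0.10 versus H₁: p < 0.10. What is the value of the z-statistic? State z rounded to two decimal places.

z = 2.09

The sample proportion is 14/83 = 0.16867.
SE₀ = √(0.10·0.90/83) = 0.032929.
z = (0.16867 − 0.10)/0.032929 = 0.06867/0.032929 = 2.09.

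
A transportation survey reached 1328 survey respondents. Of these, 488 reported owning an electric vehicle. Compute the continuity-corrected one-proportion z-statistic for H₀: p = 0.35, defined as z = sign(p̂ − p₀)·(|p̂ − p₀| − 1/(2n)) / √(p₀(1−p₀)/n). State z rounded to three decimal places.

z = 1.306

With x = 488 successes in n = 1328, p̂ = 0.36747. p̂ − p₀ = 0.017470.
Continuity correction 1/(2n) = 1/2656 = 0.000377.
Corrected numerator: |0.017470| − 0.000377 = 0.017093.
Under H₀, SE = √(p₀(1−p₀)/n) = √(0.35·0.65/1328) = √0.000171310 = 0.013089.
z = +0.017093/0.013089 = 1.306.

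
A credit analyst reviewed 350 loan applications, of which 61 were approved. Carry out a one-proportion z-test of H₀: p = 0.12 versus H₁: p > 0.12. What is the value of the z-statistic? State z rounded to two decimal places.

z = 3.13

The sample proportion is 61/350 = 0.17429.
Under H₀, SE = √(p₀(1−p₀)/n) = √(0.12·0.88/350) = √0.000301714 = 0.017370.
Test statistic: z = 0.05429/0.017370 = 3.13.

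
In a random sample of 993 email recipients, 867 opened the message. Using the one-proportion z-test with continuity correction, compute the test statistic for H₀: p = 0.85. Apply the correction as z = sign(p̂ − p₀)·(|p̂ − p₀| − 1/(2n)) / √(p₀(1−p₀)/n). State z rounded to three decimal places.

z = 1.995

With x = 867 successes in n = 993, p̂ = 0.87311. p̂ − p₀ = 0.023112.
Continuity correction 1/(2n) = 1/1986 = 0.000504.
Corrected numerator: |0.023112| − 0.000504 = 0.022608.
Under H₀, SE = √(p₀(1−p₀)/n) = √(0.85·0.15/993) = √0.000128399 = 0.011331.
z = +0.022608/0.011331 = 1.995.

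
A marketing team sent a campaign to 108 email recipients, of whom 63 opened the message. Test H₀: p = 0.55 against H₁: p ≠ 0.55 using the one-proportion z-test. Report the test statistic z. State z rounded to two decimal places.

With x = 63 successes in n = 108, p̂ = 0.58333.
Under H₀, SE = √(p₀(1−p₀)/n) = √(0.55·0.45/108) = √0.002291667 = 0.047871.
z = (0.58333 − 0.55)/0.047871 = 0.03333/0.047871 = 0.70.

z = 0.70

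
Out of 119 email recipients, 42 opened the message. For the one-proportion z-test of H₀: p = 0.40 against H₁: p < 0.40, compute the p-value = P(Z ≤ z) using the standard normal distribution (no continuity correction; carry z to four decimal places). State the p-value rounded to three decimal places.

p-value = 0.147

Sample proportion p̂ = 42/119 = 0.35294.
SE₀ = √(0.40·0.60/119) = 0.044909.
Test statistic (full precision, shown to 4 dp): z = (42/119 − 0.40)/SE₀ ≈ -1.0479.
From the standard normal, P(Z ≤ z) = 0.147.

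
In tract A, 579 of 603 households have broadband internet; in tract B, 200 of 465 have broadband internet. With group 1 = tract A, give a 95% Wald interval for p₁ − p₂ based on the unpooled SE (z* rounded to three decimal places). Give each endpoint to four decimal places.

p̂₁ = 0.96020, p̂₂ = 0.43011, so the observed difference is 0.53009.
Unpooled SE = √(p̂₁(1−p̂₁)/n₁ + p̂₂(1−p̂₂)/n₂) = √(0.000063378 + 0.000527129) = 0.024300.
For 95% confidence, z* = 1.960. Margin = 1.960·0.024300 = 0.04763.
CI: 0.53009 ± 0.04763 = (0.4825, 0.5777).

(0.4825, 0.5777)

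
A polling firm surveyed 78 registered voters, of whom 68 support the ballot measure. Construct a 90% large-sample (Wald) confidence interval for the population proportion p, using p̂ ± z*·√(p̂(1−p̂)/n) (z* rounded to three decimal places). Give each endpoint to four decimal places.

p̂ = 68/78 = 0.87179.
Standard error of p̂: √(0.111769/78) = √0.001432930 = 0.037854.
The 90% critical value is z* = 1.645.
Margin of error: 1.645 × 0.037854 = 0.06227.
Interval: 0.87179 ± 0.06227 → (0.8095, 0.9341).

(0.8095, 0.9341)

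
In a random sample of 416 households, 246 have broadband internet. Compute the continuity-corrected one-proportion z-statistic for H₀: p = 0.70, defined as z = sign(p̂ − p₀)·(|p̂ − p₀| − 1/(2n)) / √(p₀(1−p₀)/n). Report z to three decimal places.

z = -4.782

The sample proportion is 246/416 = 0.59135. p̂ − p₀ = -0.108654.
1/(2n) = 0.001202.
Corrected numerator: |-0.108654| − 0.001202 = 0.107452.
Null standard error: √(0.70·0.30/416) = √0.000504808 = 0.022468.
z = (−)0.107452/0.022468 = -4.782.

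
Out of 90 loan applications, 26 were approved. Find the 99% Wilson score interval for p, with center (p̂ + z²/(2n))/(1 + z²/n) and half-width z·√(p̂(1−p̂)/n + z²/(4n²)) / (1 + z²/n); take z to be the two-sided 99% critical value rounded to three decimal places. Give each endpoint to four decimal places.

p̂ = 26/90 = 0.28889; z = 2.576, so z² = 6.635776.
1 + z²/n = 1.073731.
Adjusted center: (0.28889 + z²/(2n))/1.073731 = 0.30339.
Radicand: p̂(1−p̂)/n + z²/(4n²) = 0.002282579 + 0.000204808 = 0.002487387.
Half-width = z·√(radicand)/denom = 2.576·0.049874/1.073731 = 0.11965.
Interval: 0.30339 ± 0.11965 → (0.1837, 0.4230).

(0.1837, 0.4230)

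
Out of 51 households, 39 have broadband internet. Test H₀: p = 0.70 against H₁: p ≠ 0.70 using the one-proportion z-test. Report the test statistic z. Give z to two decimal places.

z = 1.01

The sample proportion is 39/51 = 0.76471.
Null standard error: √(0.70·0.30/51) = √0.004117647 = 0.064169.
z = (0.76471 − 0.70)/0.064169 = 0.06471/0.064169 = 1.01.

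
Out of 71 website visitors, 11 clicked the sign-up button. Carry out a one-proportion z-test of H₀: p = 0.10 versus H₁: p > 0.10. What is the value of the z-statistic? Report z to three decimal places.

The sample proportion is 11/71 = 0.15493.
Null standard error: √(0.10·0.90/71) = √0.001267606 = 0.035603.
z = (p̂ − p₀)/SE = (0.15493 − 0.10)/0.035603 = 1.543.

z = 1.543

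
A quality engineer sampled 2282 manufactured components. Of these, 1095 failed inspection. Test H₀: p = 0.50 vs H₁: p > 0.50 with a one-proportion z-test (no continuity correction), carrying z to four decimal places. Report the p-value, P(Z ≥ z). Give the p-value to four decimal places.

p-value = 0.9729

The sample proportion is 1095/2282 = 0.47984.
Under H₀, SE = √(p₀(1−p₀)/n) = √(0.50·0.50/2282) = √0.000109553 = 0.010467.
z = (p̂ − p₀)/SE = (1095/2282 − 0.50)/0.010467 ≈ -1.9259.
p-value = P(Z ≥ z) with z = -1.9259 → 0.9729.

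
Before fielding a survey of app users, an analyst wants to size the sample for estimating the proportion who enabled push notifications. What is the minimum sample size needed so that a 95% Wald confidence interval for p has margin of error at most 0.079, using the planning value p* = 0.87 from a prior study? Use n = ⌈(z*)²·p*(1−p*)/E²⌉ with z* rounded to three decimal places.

z* = 1.960 at the 95% level.
p*(1−p*) = 0.1131.
(z*)²·p*(1−p*)/E² = 3.841600·0.1131/0.006241 = 69.618.
⌈69.618⌉ = 70.

n = 70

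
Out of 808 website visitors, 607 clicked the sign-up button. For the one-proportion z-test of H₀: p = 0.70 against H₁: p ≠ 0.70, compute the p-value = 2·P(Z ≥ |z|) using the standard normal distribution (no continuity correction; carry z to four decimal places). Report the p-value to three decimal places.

Sample proportion p̂ = 607/808 = 0.75124.
Under H₀, SE = √(p₀(1−p₀)/n) = √(0.70·0.30/808) = √0.000259901 = 0.016121.
z = (p̂ − p₀)/SE = (607/808 − 0.70)/0.016121 ≈ 3.1782.
p-value = 2·P(Z ≥ |z|) with z = 3.1782 → 0.001.

p-value = 0.001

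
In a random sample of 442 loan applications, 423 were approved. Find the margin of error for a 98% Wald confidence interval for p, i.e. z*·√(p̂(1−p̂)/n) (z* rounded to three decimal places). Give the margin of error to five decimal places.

With x = 423 successes in n = 442, p̂ = 0.95701.
SE(p̂) = √(0.95701·0.04299/442) = 0.009647.
For 98% confidence, z* = 2.326.
ME = 2.326·0.009647 = 0.02244.

ME = 0.02244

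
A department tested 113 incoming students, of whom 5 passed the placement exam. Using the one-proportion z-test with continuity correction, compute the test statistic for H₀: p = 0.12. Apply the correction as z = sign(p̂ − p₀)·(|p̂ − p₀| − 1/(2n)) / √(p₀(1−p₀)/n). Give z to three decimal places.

z = -2.333

p̂ = 5/113 = 0.04425. p̂ − p₀ = -0.075752.
1/(2n) = 0.004425.
Corrected numerator: |-0.075752| − 0.004425 = 0.071327.
SE₀ = √(0.12·0.88/113) = 0.030570.
z = (−)0.071327/0.030570 = -2.333.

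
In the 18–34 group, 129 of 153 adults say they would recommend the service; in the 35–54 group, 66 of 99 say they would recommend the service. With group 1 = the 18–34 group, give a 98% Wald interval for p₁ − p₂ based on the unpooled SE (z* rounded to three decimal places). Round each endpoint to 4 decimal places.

p̂₁ = 129/153 = 0.84314, p̂₂ = 66/99 = 0.66667; p̂₁ − p̂₂ = 0.17647.
Unpooled SE = √(p̂₁(1−p̂₁)/n₁ + p̂₂(1−p̂₂)/n₂) = √(0.000864424 + 0.002244669) = 0.055759.
z* = 2.326 at the 98% level. Margin of error = 0.12970.
Interval: 0.17647 ± 0.12970 → (0.0468, 0.3062).

(0.0468, 0.3062)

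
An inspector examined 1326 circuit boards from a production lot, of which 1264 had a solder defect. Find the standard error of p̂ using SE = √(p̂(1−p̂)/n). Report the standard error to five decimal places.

SE = 0.00580

p̂ = 1264/1326 = 0.95324.
p̂(1−p̂) = 0.95324·0.04676 = 0.044574.
SE = √(0.044574/1326) = √0.000033615 = 0.00580.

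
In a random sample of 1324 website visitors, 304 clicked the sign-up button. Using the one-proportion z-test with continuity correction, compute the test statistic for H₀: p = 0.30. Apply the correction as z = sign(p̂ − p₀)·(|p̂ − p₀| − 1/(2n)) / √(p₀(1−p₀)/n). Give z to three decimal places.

Sample proportion p̂ = 304/1324 = 0.22961. p̂ − p₀ = -0.070393.
1/(2n) = 0.000378.
Corrected numerator: |-0.070393| − 0.000378 = 0.070015.
Under H₀, SE = √(p₀(1−p₀)/n) = √(0.30·0.70/1324) = √0.000158610 = 0.012594.
z = −0.070015/0.012594 = -5.559.

z = -5.559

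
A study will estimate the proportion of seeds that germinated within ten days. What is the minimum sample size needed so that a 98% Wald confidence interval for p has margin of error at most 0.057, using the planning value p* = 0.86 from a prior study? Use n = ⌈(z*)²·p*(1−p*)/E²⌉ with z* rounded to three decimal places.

n = 201

z* = 2.326 at the 98% level.
p*(1−p*) = 0.86·0.14 = 0.1204.
Required n before rounding: 5.410276 × 0.1204 / 0.057² = 200.492.
⌈200.492⌉ = 201.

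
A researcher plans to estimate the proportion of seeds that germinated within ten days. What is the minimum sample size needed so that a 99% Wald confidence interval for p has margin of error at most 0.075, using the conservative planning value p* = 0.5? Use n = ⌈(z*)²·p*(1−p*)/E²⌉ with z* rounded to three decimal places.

n = 295

The 99% critical value is z* = 2.576.
p*(1−p*) = 0.50·0.50 = 0.2500.
(z*)²·p*(1−p*)/E² = 6.635776·0.2500/0.005625 = 294.923.
⌈294.923⌉ = 295.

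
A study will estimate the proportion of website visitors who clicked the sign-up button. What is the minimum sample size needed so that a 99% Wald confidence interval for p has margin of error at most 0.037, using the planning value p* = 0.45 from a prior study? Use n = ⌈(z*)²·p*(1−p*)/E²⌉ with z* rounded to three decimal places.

For 99% confidence, z* = 2.576.
p*(1−p*) = 0.45·0.55 = 0.2475.
Required n before rounding: 6.635776 × 0.2475 / 0.037² = 1199.675.
⌈1199.675⌉ = 1200.

n = 1200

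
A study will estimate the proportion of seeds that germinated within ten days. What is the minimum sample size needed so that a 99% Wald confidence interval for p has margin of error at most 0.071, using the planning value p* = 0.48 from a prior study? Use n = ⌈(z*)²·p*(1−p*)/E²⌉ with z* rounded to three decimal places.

n = 329

z* = 2.576 at the 99% level.
p*(1−p*) = 0.2496.
Required n before rounding: 6.635776 × 0.2496 / 0.071² = 328.564.
⌈328.564⌉ = 329.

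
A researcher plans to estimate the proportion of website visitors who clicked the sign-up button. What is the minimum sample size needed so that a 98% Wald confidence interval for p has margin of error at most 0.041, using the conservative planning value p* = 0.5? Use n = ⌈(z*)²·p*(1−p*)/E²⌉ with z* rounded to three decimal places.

n = 805

z* = 2.326 at the 98% level.
p*(1−p*) = 0.2500.
(z*)²·p*(1−p*)/E² = 5.410276·0.2500/0.001681 = 804.622.
Rounding up, n = 805.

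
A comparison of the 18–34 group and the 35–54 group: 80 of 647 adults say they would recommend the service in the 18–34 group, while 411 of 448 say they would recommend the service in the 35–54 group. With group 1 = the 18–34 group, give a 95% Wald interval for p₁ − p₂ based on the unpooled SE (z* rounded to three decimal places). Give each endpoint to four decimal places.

p̂₁ = 80/647 = 0.12365, p̂₂ = 411/448 = 0.91741; p̂₁ − p̂₂ = -0.79376.
Unpooled SE = √(p̂₁(1−p̂₁)/n₁ + p̂₂(1−p̂₂)/n₂) = √(0.000167479 + 0.000169126) = 0.018347.
z* = 1.960 at the 95% level. Margin = 1.960·0.018347 = 0.03596.
So the interval runs from -0.8297 to -0.7578.

(-0.8297, -0.7578)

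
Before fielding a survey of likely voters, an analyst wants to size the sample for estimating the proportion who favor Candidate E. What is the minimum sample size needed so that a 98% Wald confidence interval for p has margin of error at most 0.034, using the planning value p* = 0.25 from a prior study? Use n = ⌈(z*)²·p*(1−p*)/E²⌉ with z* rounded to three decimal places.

n = 878

z* = 2.326 at the 98% level.
p*(1−p*) = 0.25·0.75 = 0.1875.
Required n before rounding: 5.410276 × 0.1875 / 0.034² = 877.532.
⌈877.532⌉ = 878.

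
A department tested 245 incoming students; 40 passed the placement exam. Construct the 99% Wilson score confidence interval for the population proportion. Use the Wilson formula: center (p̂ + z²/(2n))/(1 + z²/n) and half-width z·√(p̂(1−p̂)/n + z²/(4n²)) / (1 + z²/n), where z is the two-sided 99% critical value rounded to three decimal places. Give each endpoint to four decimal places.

(0.1115, 0.2328)

p̂ = 40/245 = 0.16327; z = 2.576, so z² = 6.635776.
1 + z²/n = 1.027085.
Center = (0.16327 + 0.013542)/1.027085 = 0.17215.
Radicand: p̂(1−p̂)/n + z²/(4n²) = 0.000557591 + 0.000027638 = 0.000585229.
Half-width = 2.576·√0.000585229/1.027085 = 0.06067.
CI: 0.17215 ± 0.06067 = (0.1115, 0.2328).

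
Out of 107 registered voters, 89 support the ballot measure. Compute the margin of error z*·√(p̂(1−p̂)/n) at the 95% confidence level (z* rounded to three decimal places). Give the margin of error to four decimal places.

ME = 0.0709

p̂ = 89/107 = 0.83178.
SE(p̂) = √(0.83178·0.16822/107) = 0.036162.
For 95% confidence, z* = 1.960.
Margin of error = z*·SE = 1.960 × 0.036162 = 0.0709.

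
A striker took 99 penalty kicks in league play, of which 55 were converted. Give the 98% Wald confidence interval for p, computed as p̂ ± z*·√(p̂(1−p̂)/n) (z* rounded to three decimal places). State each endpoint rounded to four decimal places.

With x = 55 successes in n = 99, p̂ = 0.55556.
Standard error of p̂: √(0.246914/99) = √0.002494077 = 0.049941.
For 98% confidence, z* = 2.326.
Margin = 2.326·0.049941 = 0.11616.
Interval: 0.55556 ± 0.11616 → (0.4394, 0.6717).

(0.4394, 0.6717)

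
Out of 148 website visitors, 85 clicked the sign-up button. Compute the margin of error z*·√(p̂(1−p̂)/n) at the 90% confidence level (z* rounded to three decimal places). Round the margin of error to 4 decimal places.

The sample proportion is 85/148 = 0.57432.
Standard error of p̂: √(0.244476/148) = √0.001651864 = 0.040643.
z* = 1.645 at the 90% level.
ME = 1.645·0.040643 = 0.0669.

ME = 0.0669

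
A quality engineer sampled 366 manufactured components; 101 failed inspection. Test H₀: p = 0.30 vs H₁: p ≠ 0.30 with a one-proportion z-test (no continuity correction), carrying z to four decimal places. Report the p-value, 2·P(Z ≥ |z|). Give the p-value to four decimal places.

The sample proportion is 101/366 = 0.27596.
Under H₀, SE = √(p₀(1−p₀)/n) = √(0.30·0.70/366) = √0.000573770 = 0.023954.
z = (p̂ − p₀)/SE = (101/366 − 0.30)/0.023954 ≈ -1.0038.
From the standard normal, 2·P(Z ≥ |z|) = 0.3155.

p-value = 0.3155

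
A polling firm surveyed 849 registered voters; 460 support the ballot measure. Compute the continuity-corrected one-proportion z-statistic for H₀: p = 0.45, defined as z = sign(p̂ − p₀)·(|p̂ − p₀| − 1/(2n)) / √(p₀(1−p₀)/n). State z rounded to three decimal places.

z = 5.343

With x = 460 successes in n = 849, p̂ = 0.54181. p̂ − p₀ = 0.091814.
Continuity correction 1/(2n) = 1/1698 = 0.000589.
Corrected numerator: |0.091814| − 0.000589 = 0.091225.
Under H₀, SE = √(p₀(1−p₀)/n) = √(0.45·0.55/849) = √0.000291519 = 0.017074.
z = (+)0.091225/0.017074 = 5.343.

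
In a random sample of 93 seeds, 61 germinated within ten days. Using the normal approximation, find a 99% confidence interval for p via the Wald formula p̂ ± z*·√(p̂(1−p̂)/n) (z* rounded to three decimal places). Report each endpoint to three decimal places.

The sample proportion is 61/93 = 0.65591.
SE(p̂) = √(0.65591·0.34409/93) = 0.049262.
z* = 2.576 at the 99% level.
Margin = 2.576·0.049262 = 0.12690.
So the interval runs from 0.529 to 0.783.

(0.529, 0.783)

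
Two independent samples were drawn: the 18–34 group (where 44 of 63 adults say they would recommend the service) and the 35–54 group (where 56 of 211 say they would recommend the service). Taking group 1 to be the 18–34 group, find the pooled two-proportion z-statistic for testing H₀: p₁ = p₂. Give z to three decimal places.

z = 6.265

Sample proportions: p̂₁ = 44/63 = 0.69841 and p̂₂ = 56/211 = 0.26540.
Pooling: p̂ = 100/274 = 0.36496.
Pooled SE = √[0.2317651·0.02061235] ≈ 0.069117.
z = (p̂₁ − p̂₂)/SE = (0.69841 − 0.26540)/0.069117 = 0.43301/0.069117 = 6.265.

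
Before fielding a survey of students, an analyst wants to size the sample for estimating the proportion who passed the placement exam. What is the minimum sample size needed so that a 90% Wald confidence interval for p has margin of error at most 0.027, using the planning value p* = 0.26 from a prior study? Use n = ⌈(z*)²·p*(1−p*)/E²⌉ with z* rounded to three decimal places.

The 90% critical value is z* = 1.645.
p*(1−p*) = 0.26·0.74 = 0.1924.
(z*)²·p*(1−p*)/E² = 2.706025·0.1924/0.000729 = 714.183.
⌈714.183⌉ = 715.

n = 715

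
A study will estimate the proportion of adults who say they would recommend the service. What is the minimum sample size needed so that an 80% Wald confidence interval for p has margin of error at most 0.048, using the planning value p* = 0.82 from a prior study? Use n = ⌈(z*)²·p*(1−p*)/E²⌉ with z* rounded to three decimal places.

The 80% critical value is z* = 1.282.
p*(1−p*) = 0.82·0.18 = 0.1476.
(z*)²·p*(1−p*)/E² = 1.643524·0.1476/0.002304 = 105.288.
Rounding up, n = 106.

n = 106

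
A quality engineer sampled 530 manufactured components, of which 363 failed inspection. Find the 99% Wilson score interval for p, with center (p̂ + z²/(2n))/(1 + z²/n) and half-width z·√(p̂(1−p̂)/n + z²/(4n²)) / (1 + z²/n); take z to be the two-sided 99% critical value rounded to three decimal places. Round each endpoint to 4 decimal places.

Here p̂ = 363/530 = 0.68491 and z = 2.576 (z² = 6.635776).
Denominator 1 + z²/n = 1 + 6.635776/530 = 1.012520.
Adjusted center: (0.68491 + z²/(2n))/1.012520 = 0.68262.
Radicand: p̂(1−p̂)/n + z²/(4n²) = 0.000407188 + 0.000005906 = 0.000413094.
Half-width = 2.576·√0.000413094/1.012520 = 0.05171.
Interval: 0.68262 ± 0.05171 → (0.6309, 0.7343).

(0.6309, 0.7343)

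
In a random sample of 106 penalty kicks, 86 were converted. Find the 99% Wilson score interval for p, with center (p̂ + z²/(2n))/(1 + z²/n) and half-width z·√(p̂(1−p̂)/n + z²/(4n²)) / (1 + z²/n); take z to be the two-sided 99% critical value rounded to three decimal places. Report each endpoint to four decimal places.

p̂ = 86/106 = 0.81132; z = 2.576, so z² = 6.635776.
Denominator 1 + z²/n = 1 + 6.635776/106 = 1.062602.
Center = (0.81132 + 0.031301)/1.062602 = 0.79298.
Radicand: p̂(1−p̂)/n + z²/(4n²) = 0.001444145 + 0.000147645 = 0.001591790.
Half-width = 2.576·√0.001591790/1.062602 = 0.09672.
CI: 0.79298 ± 0.09672 = (0.6963, 0.8897).

(0.6963, 0.8897)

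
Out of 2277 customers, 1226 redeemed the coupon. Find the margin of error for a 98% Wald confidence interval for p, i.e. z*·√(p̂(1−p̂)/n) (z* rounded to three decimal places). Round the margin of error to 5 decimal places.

With x = 1226 successes in n = 2277, p̂ = 0.53843.
SE = √(p̂(1−p̂)/n) = √(0.248523/2277) = 0.010447.
The 98% critical value is z* = 2.326.
ME = 2.326·0.010447 = 0.02430.

ME = 0.02430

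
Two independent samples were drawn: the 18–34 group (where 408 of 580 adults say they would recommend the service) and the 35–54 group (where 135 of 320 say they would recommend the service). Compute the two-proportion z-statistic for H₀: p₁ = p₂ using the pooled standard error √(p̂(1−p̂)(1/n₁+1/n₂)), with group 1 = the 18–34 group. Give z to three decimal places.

p̂₁ = 408/580 = 0.70345, p̂₂ = 135/320 = 0.42188.
Pooling: p̂ = 543/900 = 0.60333.
Pooled SE = √[0.2393222·0.00484914] ≈ 0.034066.
z = (p̂₁ − p̂₂)/SE = (0.70345 − 0.42188)/0.034066 = 0.28157/0.034066 = 8.265.

z = 8.265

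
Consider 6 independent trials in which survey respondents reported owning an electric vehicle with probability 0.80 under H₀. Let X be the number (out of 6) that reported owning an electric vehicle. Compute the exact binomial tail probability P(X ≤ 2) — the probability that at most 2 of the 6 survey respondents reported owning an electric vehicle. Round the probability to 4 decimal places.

X is binomial with n = 6 and p = 0.80.
P(X ≤ 2) = C(6,0)·0.80^0·0.20^6 + C(6,1)·0.80^1·0.20^5 + C(6,2)·0.80^2·0.20^4.
= 0.000064 + 0.001536 + 0.015360 = 0.0170.

P = 0.0170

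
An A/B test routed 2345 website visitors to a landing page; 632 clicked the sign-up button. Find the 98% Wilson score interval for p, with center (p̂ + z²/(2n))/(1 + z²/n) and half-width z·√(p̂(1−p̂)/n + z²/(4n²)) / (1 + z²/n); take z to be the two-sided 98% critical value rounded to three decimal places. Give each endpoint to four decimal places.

(0.2487, 0.2913)

Here p̂ = 632/2345 = 0.26951 and z = 2.326 (z² = 5.410276).
1 + z²/n = 1.002307.
Center = (0.26951 + 0.001154)/1.002307 = 0.27004.
Radicand: p̂(1−p̂)/n + z²/(4n²) = 0.000083955 + 0.000000246 = 0.000084201.
Half-width = 2.326·√0.000084201/1.002307 = 0.02129.
CI: 0.27004 ± 0.02129 = (0.2487, 0.2913).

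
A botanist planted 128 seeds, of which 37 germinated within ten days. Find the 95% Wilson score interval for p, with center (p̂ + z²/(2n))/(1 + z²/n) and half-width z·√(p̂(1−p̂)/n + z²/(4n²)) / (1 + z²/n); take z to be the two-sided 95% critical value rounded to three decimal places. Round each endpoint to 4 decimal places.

p̂ = 37/128 = 0.28906; z = 1.960, so z² = 3.841600.
1 + z²/n = 1.030012.
Adjusted center: (0.28906 + z²/(2n))/1.030012 = 0.29521.
Radicand: p̂(1−p̂)/n + z²/(4n²) = 0.001605511 + 0.000058618 = 0.001664129.
Half-width = 1.960·√0.001664129/1.030012 = 0.07763.
Interval: 0.29521 ± 0.07763 → (0.2176, 0.3728).

(0.2176, 0.3728)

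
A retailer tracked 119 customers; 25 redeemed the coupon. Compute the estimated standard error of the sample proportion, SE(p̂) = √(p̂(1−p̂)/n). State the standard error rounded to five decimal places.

SE = 0.03734

p̂ = 25/119 = 0.21008.
p̂(1−p̂) = 0.21008·0.78992 = 0.165946.
SE = √(0.165946/119) = √0.001394504 = 0.03734.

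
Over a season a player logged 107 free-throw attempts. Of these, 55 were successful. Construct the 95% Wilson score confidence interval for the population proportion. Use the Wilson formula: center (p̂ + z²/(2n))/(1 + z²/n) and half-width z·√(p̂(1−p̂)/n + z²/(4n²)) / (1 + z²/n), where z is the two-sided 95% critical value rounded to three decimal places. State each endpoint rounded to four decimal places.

(0.4205, 0.6066)

Here p̂ = 55/107 = 0.51402 and z = 1.960 (z² = 3.841600).
1 + z²/n = 1.035903.
Adjusted center: (0.51402 + z²/(2n))/1.035903 = 0.51353.
Radicand: p̂(1−p̂)/n + z²/(4n²) = 0.002334612 + 0.000083885 = 0.002418497.
Half-width = 1.960·√0.002418497/1.035903 = 0.09305.
Interval: 0.51353 ± 0.09305 → (0.4205, 0.6066).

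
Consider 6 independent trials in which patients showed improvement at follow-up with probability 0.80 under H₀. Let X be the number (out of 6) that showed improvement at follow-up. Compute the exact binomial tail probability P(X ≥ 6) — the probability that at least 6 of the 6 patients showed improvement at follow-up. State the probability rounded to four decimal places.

X is binomial with n = 6 and p = 0.80.
P(X ≥ 6) = C(6,6)·0.80^6·0.20^0.
= 0.262144 = 0.2621.

P = 0.2621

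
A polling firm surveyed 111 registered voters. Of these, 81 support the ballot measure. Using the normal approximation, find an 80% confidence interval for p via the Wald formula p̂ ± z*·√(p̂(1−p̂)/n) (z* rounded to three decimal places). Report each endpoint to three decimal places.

p̂ = 81/111 = 0.72973.
Standard error of p̂: √(0.197224/111) = √0.001776795 = 0.042152.
The 80% critical value is z* = 1.282.
Margin of error: 1.282 × 0.042152 = 0.05404.
So the interval runs from 0.676 to 0.784.

(0.676, 0.784)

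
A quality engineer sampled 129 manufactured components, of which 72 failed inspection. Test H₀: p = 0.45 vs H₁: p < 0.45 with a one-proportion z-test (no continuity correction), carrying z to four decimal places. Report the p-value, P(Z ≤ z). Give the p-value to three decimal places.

p-value = 0.993

The sample proportion is 72/129 = 0.55814.
SE₀ = √(0.45·0.55/129) = 0.043802.
z = (p̂ − p₀)/SE = (72/129 − 0.45)/0.043802 ≈ 2.4688.
From the standard normal, P(Z ≤ z) = 0.993.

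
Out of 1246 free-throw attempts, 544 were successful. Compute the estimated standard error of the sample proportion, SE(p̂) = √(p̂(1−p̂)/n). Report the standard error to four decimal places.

Sample proportion p̂ = 544/1246 = 0.43660.
p̂(1−p̂) = 0.43660·0.56340 = 0.245980.
Dividing by n and taking the root: √0.000197416 = 0.0141.

SE = 0.0141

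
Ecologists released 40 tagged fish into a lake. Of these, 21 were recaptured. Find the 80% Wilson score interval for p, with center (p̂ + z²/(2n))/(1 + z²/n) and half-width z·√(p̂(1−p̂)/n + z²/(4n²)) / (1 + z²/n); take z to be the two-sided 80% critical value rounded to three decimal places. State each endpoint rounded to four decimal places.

(0.4248, 0.6232)

p̂ = 21/40 = 0.52500; z = 1.282, so z² = 1.643524.
Denominator 1 + z²/n = 1 + 1.643524/40 = 1.041088.
Center = (0.52500 + 0.020544)/1.041088 = 0.52401.
Radicand: p̂(1−p̂)/n + z²/(4n²) = 0.006234375 + 0.000256801 = 0.006491176.
Half-width = 1.282·√0.006491176/1.041088 = 0.09921.
CI: 0.52401 ± 0.09921 = (0.4248, 0.6232).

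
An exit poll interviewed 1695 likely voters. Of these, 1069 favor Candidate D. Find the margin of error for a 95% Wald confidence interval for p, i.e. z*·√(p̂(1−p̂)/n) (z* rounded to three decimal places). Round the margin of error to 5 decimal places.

ME = 0.02298

With x = 1069 successes in n = 1695, p̂ = 0.63068.
SE(p̂) = √(0.63068·0.36932/1695) = 0.011723.
The 95% critical value is z* = 1.960.
ME = 1.960·0.011723 = 0.02298.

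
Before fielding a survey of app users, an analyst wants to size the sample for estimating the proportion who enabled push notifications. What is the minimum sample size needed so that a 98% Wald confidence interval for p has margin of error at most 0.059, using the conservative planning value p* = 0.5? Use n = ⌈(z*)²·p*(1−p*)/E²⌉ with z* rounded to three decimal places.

n = 389

For 98% confidence, z* = 2.326.
p*(1−p*) = 0.50·0.50 = 0.2500.
(z*)²·p*(1−p*)/E² = 5.410276·0.2500/0.003481 = 388.558.
⌈388.558⌉ = 389.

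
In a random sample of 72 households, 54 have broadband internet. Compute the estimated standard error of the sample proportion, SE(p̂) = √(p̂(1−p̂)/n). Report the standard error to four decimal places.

p̂ = 54/72 = 0.75000.
p̂(1−p̂) = 0.75000·0.25000 = 0.187500.
SE = √(0.187500/72) = 0.0510.

SE = 0.0510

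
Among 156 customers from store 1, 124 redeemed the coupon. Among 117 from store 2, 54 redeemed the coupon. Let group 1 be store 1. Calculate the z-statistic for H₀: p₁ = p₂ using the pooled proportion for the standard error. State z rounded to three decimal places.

z = 5.722

p̂₁ = 124/156 = 0.79487, p̂₂ = 54/117 = 0.46154.
Pooled p̂ = (124+54)/(156+117) = 178/273 = 0.65201.
Pooled SE = √[0.2268915·0.01495726] ≈ 0.058255.
z = 0.33333/0.058255 = 5.722.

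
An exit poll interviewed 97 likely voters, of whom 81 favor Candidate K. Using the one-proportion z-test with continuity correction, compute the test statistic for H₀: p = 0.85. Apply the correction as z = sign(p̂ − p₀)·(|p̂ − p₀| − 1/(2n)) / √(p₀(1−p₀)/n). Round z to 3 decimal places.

z = -0.270

p̂ = 81/97 = 0.83505. p̂ − p₀ = -0.014948.
1/(2n) = 0.005155.
Corrected numerator: |-0.014948| − 0.005155 = 0.009793.
SE₀ = √(0.85·0.15/97) = 0.036255.
z = −0.009793/0.036255 = -0.270.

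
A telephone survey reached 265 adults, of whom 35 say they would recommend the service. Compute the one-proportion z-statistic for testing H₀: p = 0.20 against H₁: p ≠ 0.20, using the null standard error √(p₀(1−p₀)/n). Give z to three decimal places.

z = -2.764

The sample proportion is 35/265 = 0.13208.
SE₀ = √(0.20·0.80/265) = 0.024572.
z = (0.13208 − 0.20)/0.024572 = -0.06792/0.024572 = -2.764.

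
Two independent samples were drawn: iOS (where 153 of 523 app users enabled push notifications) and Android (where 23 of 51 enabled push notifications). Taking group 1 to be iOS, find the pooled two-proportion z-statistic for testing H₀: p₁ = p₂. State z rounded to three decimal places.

p̂₁ = 153/523 = 0.29254, p̂₂ = 23/51 = 0.45098.
Pooling: p̂ = 176/574 = 0.30662.
Pooled SE = √[0.2126043·0.02151989] ≈ 0.067640.
z = -0.15844/0.067640 = -2.342.

z = -2.342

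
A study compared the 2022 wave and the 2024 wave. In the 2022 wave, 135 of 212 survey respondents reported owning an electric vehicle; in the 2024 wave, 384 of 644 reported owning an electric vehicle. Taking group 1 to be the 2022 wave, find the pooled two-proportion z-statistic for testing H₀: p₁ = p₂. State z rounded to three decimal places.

z = 1.047

p̂₁ = 135/212 = 0.63679, p̂₂ = 384/644 = 0.59627.
Pooled p̂ = (135+384)/(212+644) = 519/856 = 0.60631.
SE = √[p̂(1−p̂)(1/n₁+1/n₂)] = √[0.60631·0.39369·(1/212+1/644)] ≈ 0.038686.
z = 0.04052/0.038686 = 1.047.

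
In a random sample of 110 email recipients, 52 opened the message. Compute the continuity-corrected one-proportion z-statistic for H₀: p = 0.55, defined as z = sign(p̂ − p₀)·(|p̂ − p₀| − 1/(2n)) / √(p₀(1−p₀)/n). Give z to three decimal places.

z = -1.533

The sample proportion is 52/110 = 0.47273. p̂ − p₀ = -0.077273.
Continuity correction 1/(2n) = 1/220 = 0.004545.
Corrected numerator: |-0.077273| − 0.004545 = 0.072728.
Under H₀, SE = √(p₀(1−p₀)/n) = √(0.55·0.45/110) = √0.002250000 = 0.047434.
z = (−)0.072728/0.047434 = -1.533.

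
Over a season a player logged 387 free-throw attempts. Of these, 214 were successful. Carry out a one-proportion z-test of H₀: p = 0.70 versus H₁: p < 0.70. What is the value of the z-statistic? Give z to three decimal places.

z = -6.312

p̂ = 214/387 = 0.55297.
SE₀ = √(0.70·0.30/387) = 0.023295.
z = (0.55297 − 0.70)/0.023295 = -0.14703/0.023295 = -6.312.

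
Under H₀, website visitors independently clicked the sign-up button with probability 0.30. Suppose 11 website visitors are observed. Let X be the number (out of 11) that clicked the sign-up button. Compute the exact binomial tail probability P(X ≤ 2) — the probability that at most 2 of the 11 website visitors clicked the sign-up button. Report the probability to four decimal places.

X ~ Binomial(n=11, p=0.30).
P(X ≤ 2) = C(11,0)·0.30^0·0.70^11 + C(11,1)·0.30^1·0.70^10 + C(11,2)·0.30^2·0.70^9.
= 0.019773 + 0.093217 + 0.199750 = 0.3127.

P = 0.3127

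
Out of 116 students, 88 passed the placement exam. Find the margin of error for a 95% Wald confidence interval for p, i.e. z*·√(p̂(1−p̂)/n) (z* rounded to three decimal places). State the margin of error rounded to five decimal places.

ME = 0.07787

The sample proportion is 88/116 = 0.75862.
Standard error of p̂: √(0.183115/116) = √0.001578581 = 0.039731.
z* = 1.960 at the 95% level.
Margin of error = z*·SE = 1.960 × 0.039731 = 0.07787.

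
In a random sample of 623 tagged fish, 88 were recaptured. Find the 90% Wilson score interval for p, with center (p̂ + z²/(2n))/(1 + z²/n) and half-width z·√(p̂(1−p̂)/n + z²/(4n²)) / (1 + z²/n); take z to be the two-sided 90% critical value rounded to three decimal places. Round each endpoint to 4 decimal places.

(0.1198, 0.1658)

p̂ = 88/623 = 0.14125; z = 1.645, so z² = 2.706025.
Denominator 1 + z²/n = 1 + 2.706025/623 = 1.004344.
Center = (0.14125 + 0.002172)/1.004344 = 0.14280.
Radicand: p̂(1−p̂)/n + z²/(4n²) = 0.000194703 + 0.000001743 = 0.000196446.
Half-width = z·√(radicand)/denom = 1.645·0.014016/1.004344 = 0.02296.
CI: 0.14280 ± 0.02296 = (0.1198, 0.1658).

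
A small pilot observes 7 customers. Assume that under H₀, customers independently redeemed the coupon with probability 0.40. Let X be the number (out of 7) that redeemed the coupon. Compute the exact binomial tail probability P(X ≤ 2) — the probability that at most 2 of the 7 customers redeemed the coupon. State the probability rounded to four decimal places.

X is binomial with n = 7 and p = 0.40.
P(X ≤ 2) = C(7,0)·0.40^0·0.60^7 + C(7,1)·0.40^1·0.60^6 + C(7,2)·0.40^2·0.60^5.
= 0.027994 + 0.130637 + 0.261274 = 0.4199.

P = 0.4199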